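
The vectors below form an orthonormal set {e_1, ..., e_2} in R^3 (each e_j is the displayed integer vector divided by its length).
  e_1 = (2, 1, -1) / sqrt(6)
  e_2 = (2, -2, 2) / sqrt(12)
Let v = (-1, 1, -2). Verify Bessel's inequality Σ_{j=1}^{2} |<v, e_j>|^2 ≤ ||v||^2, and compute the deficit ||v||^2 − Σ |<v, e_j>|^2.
Σ |<v, e_j>|^2 = 11/2; ||v||^2 = 6; deficit = 1/2

Write each e_j = u_j / sqrt(<u_j, u_j>) where u_j is the displayed integer vector. Then <v, e_j> = <v, u_j> / sqrt(<u_j, u_j>), so |<v, e_j>|^2 = <v, u_j>^2 / <u_j, u_j>.
Coefficients: <v, e_1> = 1/sqrt(6), <v, e_2> = -8/sqrt(12).
Square and sum: Σ |<v, e_j>|^2 = 11/2.
Compute ||v||^2 = v·v = 6.
Deficit = 6 − 11/2 = 1/2 ≥ 0, confirming Bessel's inequality. (The deficit equals ||v − Σ <v,e_j> e_j||^2, the squared distance from v to span{e_j}.)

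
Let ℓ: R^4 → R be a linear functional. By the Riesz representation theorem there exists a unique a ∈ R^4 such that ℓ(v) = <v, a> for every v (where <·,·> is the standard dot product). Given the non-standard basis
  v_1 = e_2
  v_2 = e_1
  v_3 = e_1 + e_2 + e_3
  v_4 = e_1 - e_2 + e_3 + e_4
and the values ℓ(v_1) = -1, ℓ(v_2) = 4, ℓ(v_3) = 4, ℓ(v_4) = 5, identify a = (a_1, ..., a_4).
a = (4, -1, 1, -1)

Write a = (a_1, ..., a_4) in the standard basis. For each basis vector v_i, ℓ(v_i) = <v_i, a> is a linear equation in the a_j's. Collect the n equations into a matrix system V a = ℓ, where row i of V is v_i (expressed in the standard basis). Since V is invertible (lower-triangular with 1s on the diagonal, up to permutation), solve by back-substitution:
  V =
[[0, 1, 0, 0],
 [1, 0, 0, 0],
 [1, 1, 1, 0],
 [1, -1, 1, 1]]
  V a = (-1, 4, 4, 5)
Solving gives a = (4, -1, 1, -1).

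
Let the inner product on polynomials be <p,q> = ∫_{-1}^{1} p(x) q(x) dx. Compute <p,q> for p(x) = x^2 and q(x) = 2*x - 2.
<p,q> = -4/3

Expand the product: p(x)·q(x) = 2*x^3 - 2*x^2.
∫_{-1}^{1} of each monomial x^k gives [2/(k+1) if k even, 0 if k odd]. Integrating term-by-term (or equivalently evaluating the antiderivative F(x) = x^4/2 - 2*x^3/3 at the endpoints):
  F(1) − F(−1) = -1/6 − (7/6) = -4/3.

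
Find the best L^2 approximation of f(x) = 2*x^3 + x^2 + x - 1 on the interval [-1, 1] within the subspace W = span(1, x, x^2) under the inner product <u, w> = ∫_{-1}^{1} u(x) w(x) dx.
g(x) = x^2 + 11*x/5 - 1

The best approximation g ∈ W is the orthogonal projection of f onto W. Writing g = a_0 + a_1 x + a_2 x^2, the coefficients solve the normal equations G · a = b where
  G_{ij} = <φ_i, φ_j> and b_i = <f, φ_i>, with φ_0 = 1, φ_1 = x, φ_2 = x^2.
G =
  [2, 0, 2/3]
  [0, 2/3, 0]
  [2/3, 0, 2/5],
b = (-4/3, 22/15, -4/15).
Solving gives a_0 = -1, a_1 = 11/5, a_2 = 1, so
  g(x) = x^2 + 11*x/5 - 1.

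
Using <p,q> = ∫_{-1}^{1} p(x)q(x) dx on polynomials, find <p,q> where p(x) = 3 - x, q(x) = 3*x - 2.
<p,q> = -14

Expand the product: p(x)·q(x) = -3*x^2 + 11*x - 6.
∫_{-1}^{1} of each monomial x^k gives [2/(k+1) if k even, 0 if k odd]. Integrating term-by-term (or equivalently evaluating the antiderivative F(x) = -x^3 + 11*x^2/2 - 6*x at the endpoints):
  F(1) − F(−1) = -3/2 − (25/2) = -14.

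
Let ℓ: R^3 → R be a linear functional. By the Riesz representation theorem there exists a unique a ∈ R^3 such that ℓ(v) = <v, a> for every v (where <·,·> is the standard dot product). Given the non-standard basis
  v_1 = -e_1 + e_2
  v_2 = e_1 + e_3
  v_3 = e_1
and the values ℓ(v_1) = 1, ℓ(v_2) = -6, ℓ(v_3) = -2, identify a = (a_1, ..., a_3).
a = (-2, -1, -4)

Write a = (a_1, ..., a_3) in the standard basis. For each basis vector v_i, ℓ(v_i) = <v_i, a> is a linear equation in the a_j's. Collect the n equations into a matrix system V a = ℓ, where row i of V is v_i (expressed in the standard basis). Since V is invertible (lower-triangular with 1s on the diagonal, up to permutation), solve by back-substitution:
  V =
[[-1, 1, 0],
 [1, 0, 1],
 [1, 0, 0]]
  V a = (1, -6, -2)
Solving gives a = (-2, -1, -4).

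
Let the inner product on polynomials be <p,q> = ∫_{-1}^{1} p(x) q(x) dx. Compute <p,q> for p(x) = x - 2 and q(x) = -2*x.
<p,q> = -4/3

Expand the product: p(x)·q(x) = -2*x^2 + 4*x.
∫_{-1}^{1} of each monomial x^k gives [2/(k+1) if k even, 0 if k odd]. Integrating term-by-term (or equivalently evaluating the antiderivative F(x) = -2*x^3/3 + 2*x^2 at the endpoints):
  F(1) − F(−1) = 4/3 − (8/3) = -4/3.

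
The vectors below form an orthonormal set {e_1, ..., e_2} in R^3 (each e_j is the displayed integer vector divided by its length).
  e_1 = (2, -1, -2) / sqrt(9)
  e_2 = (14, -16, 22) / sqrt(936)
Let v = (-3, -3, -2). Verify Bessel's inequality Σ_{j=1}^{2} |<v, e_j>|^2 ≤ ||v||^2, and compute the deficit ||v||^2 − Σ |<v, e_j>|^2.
Σ |<v, e_j>|^2 = 43/26; ||v||^2 = 22; deficit = 529/26

Write each e_j = u_j / sqrt(<u_j, u_j>) where u_j is the displayed integer vector. Then <v, e_j> = <v, u_j> / sqrt(<u_j, u_j>), so |<v, e_j>|^2 = <v, u_j>^2 / <u_j, u_j>.
Coefficients: <v, e_1> = 1/sqrt(9), <v, e_2> = -38/sqrt(936).
Square and sum: Σ |<v, e_j>|^2 = 43/26.
Compute ||v||^2 = v·v = 22.
Deficit = 22 − 43/26 = 529/26 ≥ 0, confirming Bessel's inequality. (The deficit equals ||v − Σ <v,e_j> e_j||^2, the squared distance from v to span{e_j}.)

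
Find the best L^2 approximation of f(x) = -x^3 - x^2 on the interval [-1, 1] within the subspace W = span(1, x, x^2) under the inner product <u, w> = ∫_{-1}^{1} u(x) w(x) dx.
g(x) = -x^2 - 3*x/5

The best approximation g ∈ W is the orthogonal projection of f onto W. Writing g = a_0 + a_1 x + a_2 x^2, the coefficients solve the normal equations G · a = b where
  G_{ij} = <φ_i, φ_j> and b_i = <f, φ_i>, with φ_0 = 1, φ_1 = x, φ_2 = x^2.
G =
  [2, 0, 2/3]
  [0, 2/3, 0]
  [2/3, 0, 2/5],
b = (-2/3, -2/5, -2/5).
Solving gives a_0 = 0, a_1 = -3/5, a_2 = -1, so
  g(x) = -x^2 - 3*x/5.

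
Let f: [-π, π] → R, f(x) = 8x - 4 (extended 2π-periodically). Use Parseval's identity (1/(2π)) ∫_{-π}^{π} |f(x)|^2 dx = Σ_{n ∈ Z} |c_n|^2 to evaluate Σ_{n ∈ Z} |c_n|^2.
Σ |c_n|^2 = 64π^2/3 + 16

Expand and integrate term by term over [-π, π]:
  ∫ (8x)^2 dx = 64·(2π^3/3); ∫ 2·8·(-4)·x dx = 0 (odd integrand); ∫ (-4)^2 dx = 16·2π.
So (1/(2π)) ∫_{-π}^{π} (8x - 4)^2 dx = 64π^2/3 + 16 = 64π^2/3 + 16.
Parseval ⇒ Σ |c_n|^2 = 64π^2/3 + 16.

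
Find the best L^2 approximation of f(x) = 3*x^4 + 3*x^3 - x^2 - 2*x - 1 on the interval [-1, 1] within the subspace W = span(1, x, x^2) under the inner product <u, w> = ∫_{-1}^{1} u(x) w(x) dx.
g(x) = 11*x^2/7 - x/5 - 44/35

The best approximation g ∈ W is the orthogonal projection of f onto W. Writing g = a_0 + a_1 x + a_2 x^2, the coefficients solve the normal equations G · a = b where
  G_{ij} = <φ_i, φ_j> and b_i = <f, φ_i>, with φ_0 = 1, φ_1 = x, φ_2 = x^2.
G =
  [2, 0, 2/3]
  [0, 2/3, 0]
  [2/3, 0, 2/5],
b = (-22/15, -2/15, -22/105).
Solving gives a_0 = -44/35, a_1 = -1/5, a_2 = 11/7, so
  g(x) = 11*x^2/7 - x/5 - 44/35.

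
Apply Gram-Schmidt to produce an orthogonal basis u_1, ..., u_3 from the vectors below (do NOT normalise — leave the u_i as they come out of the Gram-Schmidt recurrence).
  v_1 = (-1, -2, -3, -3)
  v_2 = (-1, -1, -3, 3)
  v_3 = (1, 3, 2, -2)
Orthogonal basis:
  u_1 = (-1, -2, -3, -3)
  u_2 = (-20/23, -17/23, -60/23, 78/23)
  u_3 = (12/451, 822/451, -415/451, -137/451)

Apply the Gram-Schmidt recurrence
  u_1 = v_1
  u_i = v_i − Σ_{j<i} ((v_i · u_j) / (u_j · u_j)) · u_j.

Step by step this gives:
  u_1 = (-1, -2, -3, -3)
  u_2 = (-20/23, -17/23, -60/23, 78/23)
  u_3 = (12/451, 822/451, -415/451, -137/451)

Orthogonality check:
  u_2 · u_1 = 0 (should be 0)
  u_3 · u_1 = 0 (should be 0)
  u_3 · u_2 = 0 (should be 0)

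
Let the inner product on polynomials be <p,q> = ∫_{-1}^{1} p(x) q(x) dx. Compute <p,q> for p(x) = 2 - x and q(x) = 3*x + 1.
<p,q> = 2

Expand the product: p(x)·q(x) = -3*x^2 + 5*x + 2.
∫_{-1}^{1} of each monomial x^k gives [2/(k+1) if k even, 0 if k odd]. Integrating term-by-term (or equivalently evaluating the antiderivative F(x) = -x^3 + 5*x^2/2 + 2*x at the endpoints):
  F(1) − F(−1) = 7/2 − (3/2) = 2.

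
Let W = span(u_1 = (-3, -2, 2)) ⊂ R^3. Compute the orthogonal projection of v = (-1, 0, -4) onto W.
proj_W(v) = (15/17, 10/17, -10/17)

Set up U = [u_1 | ... | u_1] ∈ R^(3×1). The projector onto W = col(U) is P = U (U^T U)^(-1) U^T.
Compute U^T U =
  [17],
and U^T v = (-5).
Solve U^T U · c = U^T v for the coefficients: c = (-5/17). The projection is proj_W(v) = U c.
Check: (v - proj_W(v)) · u_1 = 0  (should be 0).
Result: proj_W(v) = (15/17, 10/17, -10/17).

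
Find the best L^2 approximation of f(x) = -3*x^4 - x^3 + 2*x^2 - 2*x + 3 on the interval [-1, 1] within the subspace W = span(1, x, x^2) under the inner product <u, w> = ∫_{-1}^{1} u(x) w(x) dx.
g(x) = -4*x^2/7 - 13*x/5 + 114/35

The best approximation g ∈ W is the orthogonal projection of f onto W. Writing g = a_0 + a_1 x + a_2 x^2, the coefficients solve the normal equations G · a = b where
  G_{ij} = <φ_i, φ_j> and b_i = <f, φ_i>, with φ_0 = 1, φ_1 = x, φ_2 = x^2.
G =
  [2, 0, 2/3]
  [0, 2/3, 0]
  [2/3, 0, 2/5],
b = (92/15, -26/15, 68/35).
Solving gives a_0 = 114/35, a_1 = -13/5, a_2 = -4/7, so
  g(x) = -4*x^2/7 - 13*x/5 + 114/35.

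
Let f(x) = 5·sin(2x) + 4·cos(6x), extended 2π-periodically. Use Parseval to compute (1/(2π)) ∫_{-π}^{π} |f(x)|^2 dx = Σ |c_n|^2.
Σ |c_n|^2 = 41/2

Expand |f|^2 and use orthogonality of {sin(nx), cos(mx)} on [-π, π]:
  ∫_{-π}^{π} sin(nx)^2 dx = π, ∫ cos(mx)^2 dx = π, and cross terms integrate to 0.
So ∫_{-π}^{π} f(x)^2 dx = 5^2 · π + 4^2 · π = (25 + 16)π.
Divide by 2π: (25 + 16)/2 = 41/2.
By Parseval, this equals Σ |c_n|^2.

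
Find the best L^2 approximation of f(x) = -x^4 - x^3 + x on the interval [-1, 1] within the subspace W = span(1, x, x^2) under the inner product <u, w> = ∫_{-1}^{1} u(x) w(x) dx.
g(x) = -6*x^2/7 + 2*x/5 + 3/35

The best approximation g ∈ W is the orthogonal projection of f onto W. Writing g = a_0 + a_1 x + a_2 x^2, the coefficients solve the normal equations G · a = b where
  G_{ij} = <φ_i, φ_j> and b_i = <f, φ_i>, with φ_0 = 1, φ_1 = x, φ_2 = x^2.
G =
  [2, 0, 2/3]
  [0, 2/3, 0]
  [2/3, 0, 2/5],
b = (-2/5, 4/15, -2/7).
Solving gives a_0 = 3/35, a_1 = 2/5, a_2 = -6/7, so
  g(x) = -6*x^2/7 + 2*x/5 + 3/35.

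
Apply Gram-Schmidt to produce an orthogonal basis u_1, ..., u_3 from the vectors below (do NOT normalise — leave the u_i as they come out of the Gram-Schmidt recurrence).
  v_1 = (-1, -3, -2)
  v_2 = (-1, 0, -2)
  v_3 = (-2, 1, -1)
Orthogonal basis:
  u_1 = (-1, -3, -2)
  u_2 = (-9/14, 15/14, -9/7)
  u_3 = (-6/5, 0, 3/5)

Apply the Gram-Schmidt recurrence
  u_1 = v_1
  u_i = v_i − Σ_{j<i} ((v_i · u_j) / (u_j · u_j)) · u_j.

Step by step this gives:
  u_1 = (-1, -3, -2)
  u_2 = (-9/14, 15/14, -9/7)
  u_3 = (-6/5, 0, 3/5)

Orthogonality check:
  u_2 · u_1 = 0 (should be 0)
  u_3 · u_1 = 0 (should be 0)
  u_3 · u_2 = 0 (should be 0)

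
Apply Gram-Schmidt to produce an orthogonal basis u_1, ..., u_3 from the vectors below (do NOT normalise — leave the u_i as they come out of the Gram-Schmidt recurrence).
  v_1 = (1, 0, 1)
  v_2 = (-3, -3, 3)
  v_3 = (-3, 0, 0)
Orthogonal basis:
  u_1 = (1, 0, 1)
  u_2 = (-3, -3, 3)
  u_3 = (-1/2, 1, 1/2)

Apply the Gram-Schmidt recurrence
  u_1 = v_1
  u_i = v_i − Σ_{j<i} ((v_i · u_j) / (u_j · u_j)) · u_j.

Step by step this gives:
  u_1 = (1, 0, 1)
  u_2 = (-3, -3, 3)
  u_3 = (-1/2, 1, 1/2)

Orthogonality check:
  u_2 · u_1 = 0 (should be 0)
  u_3 · u_1 = 0 (should be 0)
  u_3 · u_2 = 0 (should be 0)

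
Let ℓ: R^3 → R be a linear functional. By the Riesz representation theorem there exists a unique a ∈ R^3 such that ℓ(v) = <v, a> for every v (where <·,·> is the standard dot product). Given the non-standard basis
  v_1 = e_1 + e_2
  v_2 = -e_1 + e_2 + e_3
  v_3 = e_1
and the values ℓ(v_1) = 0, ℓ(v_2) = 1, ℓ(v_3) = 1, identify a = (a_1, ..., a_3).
a = (1, -1, 3)

Write a = (a_1, ..., a_3) in the standard basis. For each basis vector v_i, ℓ(v_i) = <v_i, a> is a linear equation in the a_j's. Collect the n equations into a matrix system V a = ℓ, where row i of V is v_i (expressed in the standard basis). Since V is invertible (lower-triangular with 1s on the diagonal, up to permutation), solve by back-substitution:
  V =
[[1, 1, 0],
 [-1, 1, 1],
 [1, 0, 0]]
  V a = (0, 1, 1)
Solving gives a = (1, -1, 3).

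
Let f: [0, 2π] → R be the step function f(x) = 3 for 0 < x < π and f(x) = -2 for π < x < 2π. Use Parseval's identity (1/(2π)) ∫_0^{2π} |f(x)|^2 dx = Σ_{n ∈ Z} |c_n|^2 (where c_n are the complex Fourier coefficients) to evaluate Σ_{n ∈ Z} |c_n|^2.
Σ |c_n|^2 = 13/2

Parseval equates the L^2 energy of f (normalised by 1/(2π)) with the ℓ^2 sum of its Fourier coefficients: (1/(2π)) ∫_0^{2π} |f|^2 = Σ |c_n|^2.
Compute the left side: (1/(2π)) [∫_0^π 3^2 dx + ∫_π^{2π} (-2)^2 dx] = (1/(2π)) · (9π + 4π) = (9 + 4)/2 = 13/2.
So Σ_{n ∈ Z} |c_n|^2 = 13/2.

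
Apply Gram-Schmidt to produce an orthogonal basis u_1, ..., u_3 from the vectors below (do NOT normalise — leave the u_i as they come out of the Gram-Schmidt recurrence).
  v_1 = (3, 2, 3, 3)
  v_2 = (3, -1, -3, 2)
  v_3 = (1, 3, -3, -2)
Orthogonal basis:
  u_1 = (3, 2, 3, 3)
  u_2 = (81/31, -39/31, -105/31, 50/31)
  u_3 = (634/697, 2586/697, -1080/697, -1278/697)

Apply the Gram-Schmidt recurrence
  u_1 = v_1
  u_i = v_i − Σ_{j<i} ((v_i · u_j) / (u_j · u_j)) · u_j.

Step by step this gives:
  u_1 = (3, 2, 3, 3)
  u_2 = (81/31, -39/31, -105/31, 50/31)
  u_3 = (634/697, 2586/697, -1080/697, -1278/697)

Orthogonality check:
  u_2 · u_1 = 0 (should be 0)
  u_3 · u_1 = 0 (should be 0)
  u_3 · u_2 = 0 (should be 0)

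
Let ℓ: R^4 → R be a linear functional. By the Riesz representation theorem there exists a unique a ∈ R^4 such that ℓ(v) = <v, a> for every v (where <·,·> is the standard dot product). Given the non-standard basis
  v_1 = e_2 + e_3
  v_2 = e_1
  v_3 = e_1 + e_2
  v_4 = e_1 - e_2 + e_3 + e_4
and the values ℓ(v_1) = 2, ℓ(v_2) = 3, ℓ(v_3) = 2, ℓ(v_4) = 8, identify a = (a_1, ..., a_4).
a = (3, -1, 3, 1)

Write a = (a_1, ..., a_4) in the standard basis. For each basis vector v_i, ℓ(v_i) = <v_i, a> is a linear equation in the a_j's. Collect the n equations into a matrix system V a = ℓ, where row i of V is v_i (expressed in the standard basis). Since V is invertible (lower-triangular with 1s on the diagonal, up to permutation), solve by back-substitution:
  V =
[[0, 1, 1, 0],
 [1, 0, 0, 0],
 [1, 1, 0, 0],
 [1, -1, 1, 1]]
  V a = (2, 3, 2, 8)
Solving gives a = (3, -1, 3, 1).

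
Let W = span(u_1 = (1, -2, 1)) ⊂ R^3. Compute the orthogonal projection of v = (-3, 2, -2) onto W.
proj_W(v) = (-3/2, 3, -3/2)

Set up U = [u_1 | ... | u_1] ∈ R^(3×1). The projector onto W = col(U) is P = U (U^T U)^(-1) U^T.
Compute U^T U =
  [6],
and U^T v = (-9).
Solve U^T U · c = U^T v for the coefficients: c = (-3/2). The projection is proj_W(v) = U c.
Check: (v - proj_W(v)) · u_1 = 0  (should be 0).
Result: proj_W(v) = (-3/2, 3, -3/2).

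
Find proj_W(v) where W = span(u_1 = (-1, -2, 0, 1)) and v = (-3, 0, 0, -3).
proj_W(v) = (0, 0, 0, 0)

Set up U = [u_1 | ... | u_1] ∈ R^(4×1). The projector onto W = col(U) is P = U (U^T U)^(-1) U^T.
Compute U^T U =
  [6],
and U^T v = (0).
Solve U^T U · c = U^T v for the coefficients: c = (0). The projection is proj_W(v) = U c.
Check: (v - proj_W(v)) · u_1 = 0  (should be 0).
Result: proj_W(v) = (0, 0, 0, 0).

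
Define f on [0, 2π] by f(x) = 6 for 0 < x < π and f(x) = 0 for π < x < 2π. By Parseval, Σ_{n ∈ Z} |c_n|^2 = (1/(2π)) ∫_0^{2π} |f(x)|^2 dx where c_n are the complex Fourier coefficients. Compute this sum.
Σ |c_n|^2 = 18

Parseval equates the L^2 energy of f (normalised by 1/(2π)) with the ℓ^2 sum of its Fourier coefficients: (1/(2π)) ∫_0^{2π} |f|^2 = Σ |c_n|^2.
Compute the left side: (1/(2π)) [∫_0^π 6^2 dx + ∫_π^{2π} 0^2 dx] = (1/(2π)) · (36π + 0π) = (36 + 0)/2 = 18.
So Σ_{n ∈ Z} |c_n|^2 = 18.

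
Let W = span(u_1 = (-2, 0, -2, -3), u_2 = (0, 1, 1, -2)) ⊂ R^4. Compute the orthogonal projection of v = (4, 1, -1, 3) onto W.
proj_W(v) = (66/43, -21/43, 45/43, 141/43)

Set up U = [u_1 | ... | u_2] ∈ R^(4×2). The projector onto W = col(U) is P = U (U^T U)^(-1) U^T.
Compute U^T U =
  [17, 4]
  [4, 6],
and U^T v = (-15, -6).
Solve U^T U · c = U^T v for the coefficients: c = (-33/43, -21/43). The projection is proj_W(v) = U c.
Check: (v - proj_W(v)) · u_1 = 0  (should be 0).
Check: (v - proj_W(v)) · u_2 = 0  (should be 0).
Result: proj_W(v) = (66/43, -21/43, 45/43, 141/43).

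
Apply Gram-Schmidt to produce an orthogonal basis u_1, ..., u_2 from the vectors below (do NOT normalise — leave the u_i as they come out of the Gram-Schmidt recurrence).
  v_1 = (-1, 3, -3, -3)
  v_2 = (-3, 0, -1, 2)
Orthogonal basis:
  u_1 = (-1, 3, -3, -3)
  u_2 = (-3, 0, -1, 2)

Apply the Gram-Schmidt recurrence
  u_1 = v_1
  u_i = v_i − Σ_{j<i} ((v_i · u_j) / (u_j · u_j)) · u_j.

Step by step this gives:
  u_1 = (-1, 3, -3, -3)
  u_2 = (-3, 0, -1, 2)

Orthogonality check:
  u_2 · u_1 = 0 (should be 0)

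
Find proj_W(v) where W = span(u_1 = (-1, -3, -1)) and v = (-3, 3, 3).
proj_W(v) = (9/11, 27/11, 9/11)

Set up U = [u_1 | ... | u_1] ∈ R^(3×1). The projector onto W = col(U) is P = U (U^T U)^(-1) U^T.
Compute U^T U =
  [11],
and U^T v = (-9).
Solve U^T U · c = U^T v for the coefficients: c = (-9/11). The projection is proj_W(v) = U c.
Check: (v - proj_W(v)) · u_1 = 0  (should be 0).
Result: proj_W(v) = (9/11, 27/11, 9/11).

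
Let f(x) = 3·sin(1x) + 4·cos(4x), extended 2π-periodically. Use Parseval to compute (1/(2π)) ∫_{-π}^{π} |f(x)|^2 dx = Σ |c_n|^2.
Σ |c_n|^2 = 25/2

Expand |f|^2 and use orthogonality of {sin(nx), cos(mx)} on [-π, π]:
  ∫_{-π}^{π} sin(nx)^2 dx = π, ∫ cos(mx)^2 dx = π, and cross terms integrate to 0.
So ∫_{-π}^{π} f(x)^2 dx = 3^2 · π + 4^2 · π = (9 + 16)π.
Divide by 2π: (9 + 16)/2 = 25/2.
By Parseval, this equals Σ |c_n|^2.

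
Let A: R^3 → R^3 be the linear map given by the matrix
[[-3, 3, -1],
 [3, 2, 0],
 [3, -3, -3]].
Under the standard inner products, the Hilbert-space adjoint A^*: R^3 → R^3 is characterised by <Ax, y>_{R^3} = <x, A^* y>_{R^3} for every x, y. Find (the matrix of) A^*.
A^* = A^T =
[[-3, 3, 3],
 [3, 2, -3],
 [-1, 0, -3]]

For real matrices with standard dot products, the defining identity <Ax, y> = <x, A^* y> gives (Ax)^T y = x^T (A^*) y, i.e. x^T A^T y = x^T (A^*) y. Since this holds for all x, y, we must have A^* = A^T. Therefore
A^* =
[[-3, 3, 3],
 [3, 2, -3],
 [-1, 0, -3]].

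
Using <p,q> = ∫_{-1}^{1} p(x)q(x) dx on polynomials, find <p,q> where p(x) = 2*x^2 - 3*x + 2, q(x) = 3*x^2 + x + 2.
<p,q> = 226/15

Expand the product: p(x)·q(x) = 6*x^4 - 7*x^3 + 7*x^2 - 4*x + 4.
∫_{-1}^{1} of each monomial x^k gives [2/(k+1) if k even, 0 if k odd]. Integrating term-by-term (or equivalently evaluating the antiderivative F(x) = 6*x^5/5 - 7*x^4/4 + 7*x^3/3 - 2*x^2 + 4*x at the endpoints):
  F(1) − F(−1) = 227/60 − (-677/60) = 226/15.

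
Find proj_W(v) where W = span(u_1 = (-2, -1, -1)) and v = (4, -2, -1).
proj_W(v) = (5/3, 5/6, 5/6)

Set up U = [u_1 | ... | u_1] ∈ R^(3×1). The projector onto W = col(U) is P = U (U^T U)^(-1) U^T.
Compute U^T U =
  [6],
and U^T v = (-5).
Solve U^T U · c = U^T v for the coefficients: c = (-5/6). The projection is proj_W(v) = U c.
Check: (v - proj_W(v)) · u_1 = 0  (should be 0).
Result: proj_W(v) = (5/3, 5/6, 5/6).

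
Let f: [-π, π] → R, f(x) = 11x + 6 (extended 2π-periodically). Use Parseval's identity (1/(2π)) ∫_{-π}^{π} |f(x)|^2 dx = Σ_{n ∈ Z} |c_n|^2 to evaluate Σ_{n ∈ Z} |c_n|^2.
Σ |c_n|^2 = 121π^2/3 + 36

Expand and integrate term by term over [-π, π]:
  ∫ (11x)^2 dx = 121·(2π^3/3); ∫ 2·11·(6)·x dx = 0 (odd integrand); ∫ 6^2 dx = 36·2π.
So (1/(2π)) ∫_{-π}^{π} (11x + 6)^2 dx = 121π^2/3 + 36 = 121π^2/3 + 36.
Parseval ⇒ Σ |c_n|^2 = 121π^2/3 + 36.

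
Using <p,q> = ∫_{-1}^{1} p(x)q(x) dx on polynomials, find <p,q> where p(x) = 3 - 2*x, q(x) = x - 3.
<p,q> = -58/3

Expand the product: p(x)·q(x) = -2*x^2 + 9*x - 9.
∫_{-1}^{1} of each monomial x^k gives [2/(k+1) if k even, 0 if k odd]. Integrating term-by-term (or equivalently evaluating the antiderivative F(x) = -2*x^3/3 + 9*x^2/2 - 9*x at the endpoints):
  F(1) − F(−1) = -31/6 − (85/6) = -58/3.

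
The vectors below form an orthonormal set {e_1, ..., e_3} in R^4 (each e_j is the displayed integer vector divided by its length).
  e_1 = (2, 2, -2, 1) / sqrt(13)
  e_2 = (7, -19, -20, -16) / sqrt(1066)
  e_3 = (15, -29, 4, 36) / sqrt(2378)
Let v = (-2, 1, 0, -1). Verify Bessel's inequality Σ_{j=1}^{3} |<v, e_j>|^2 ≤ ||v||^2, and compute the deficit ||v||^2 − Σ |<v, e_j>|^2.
Σ |<v, e_j>|^2 = 138/29; ||v||^2 = 6; deficit = 36/29

Write each e_j = u_j / sqrt(<u_j, u_j>) where u_j is the displayed integer vector. Then <v, e_j> = <v, u_j> / sqrt(<u_j, u_j>), so |<v, e_j>|^2 = <v, u_j>^2 / <u_j, u_j>.
Coefficients: <v, e_1> = -3/sqrt(13), <v, e_2> = -17/sqrt(1066), <v, e_3> = -95/sqrt(2378).
Square and sum: Σ |<v, e_j>|^2 = 138/29.
Compute ||v||^2 = v·v = 6.
Deficit = 6 − 138/29 = 36/29 ≥ 0, confirming Bessel's inequality. (The deficit equals ||v − Σ <v,e_j> e_j||^2, the squared distance from v to span{e_j}.)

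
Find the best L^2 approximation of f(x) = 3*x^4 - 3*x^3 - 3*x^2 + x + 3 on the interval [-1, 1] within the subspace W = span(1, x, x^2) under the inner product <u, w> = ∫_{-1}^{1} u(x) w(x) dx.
g(x) = -3*x^2/7 - 4*x/5 + 96/35

The best approximation g ∈ W is the orthogonal projection of f onto W. Writing g = a_0 + a_1 x + a_2 x^2, the coefficients solve the normal equations G · a = b where
  G_{ij} = <φ_i, φ_j> and b_i = <f, φ_i>, with φ_0 = 1, φ_1 = x, φ_2 = x^2.
G =
  [2, 0, 2/3]
  [0, 2/3, 0]
  [2/3, 0, 2/5],
b = (26/5, -8/15, 58/35).
Solving gives a_0 = 96/35, a_1 = -4/5, a_2 = -3/7, so
  g(x) = -3*x^2/7 - 4*x/5 + 96/35.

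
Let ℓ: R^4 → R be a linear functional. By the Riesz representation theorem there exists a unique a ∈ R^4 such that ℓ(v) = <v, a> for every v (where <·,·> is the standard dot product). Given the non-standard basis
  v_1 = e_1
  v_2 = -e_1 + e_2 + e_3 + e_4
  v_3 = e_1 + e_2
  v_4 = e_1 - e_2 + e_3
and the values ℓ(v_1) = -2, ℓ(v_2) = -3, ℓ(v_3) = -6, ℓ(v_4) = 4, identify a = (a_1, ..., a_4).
a = (-2, -4, 2, -3)

Write a = (a_1, ..., a_4) in the standard basis. For each basis vector v_i, ℓ(v_i) = <v_i, a> is a linear equation in the a_j's. Collect the n equations into a matrix system V a = ℓ, where row i of V is v_i (expressed in the standard basis). Since V is invertible (lower-triangular with 1s on the diagonal, up to permutation), solve by back-substitution:
  V =
[[1, 0, 0, 0],
 [-1, 1, 1, 1],
 [1, 1, 0, 0],
 [1, -1, 1, 0]]
  V a = (-2, -3, -6, 4)
Solving gives a = (-2, -4, 2, -3).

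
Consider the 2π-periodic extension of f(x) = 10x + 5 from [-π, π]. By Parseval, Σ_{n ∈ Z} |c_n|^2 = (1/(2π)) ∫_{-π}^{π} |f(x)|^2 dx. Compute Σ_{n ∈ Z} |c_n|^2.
Σ |c_n|^2 = 100π^2/3 + 25

Expand and integrate term by term over [-π, π]:
  ∫ (10x)^2 dx = 100·(2π^3/3); ∫ 2·10·(5)·x dx = 0 (odd integrand); ∫ 5^2 dx = 25·2π.
So (1/(2π)) ∫_{-π}^{π} (10x + 5)^2 dx = 100π^2/3 + 25 = 100π^2/3 + 25.
Parseval ⇒ Σ |c_n|^2 = 100π^2/3 + 25.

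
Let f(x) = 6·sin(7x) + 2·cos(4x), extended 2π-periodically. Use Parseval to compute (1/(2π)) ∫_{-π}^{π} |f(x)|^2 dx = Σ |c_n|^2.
Σ |c_n|^2 = 20

Expand |f|^2 and use orthogonality of {sin(nx), cos(mx)} on [-π, π]:
  ∫_{-π}^{π} sin(nx)^2 dx = π, ∫ cos(mx)^2 dx = π, and cross terms integrate to 0.
So ∫_{-π}^{π} f(x)^2 dx = 6^2 · π + 2^2 · π = (36 + 4)π.
Divide by 2π: (36 + 4)/2 = 20.
By Parseval, this equals Σ |c_n|^2.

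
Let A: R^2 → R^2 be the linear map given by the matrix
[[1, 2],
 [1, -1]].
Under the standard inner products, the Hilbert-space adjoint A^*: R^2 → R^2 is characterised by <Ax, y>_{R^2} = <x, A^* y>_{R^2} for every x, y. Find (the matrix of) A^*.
A^* = A^T =
[[1, 1],
 [2, -1]]

For real matrices with standard dot products, the defining identity <Ax, y> = <x, A^* y> gives (Ax)^T y = x^T (A^*) y, i.e. x^T A^T y = x^T (A^*) y. Since this holds for all x, y, we must have A^* = A^T. Therefore
A^* =
[[1, 1],
 [2, -1]].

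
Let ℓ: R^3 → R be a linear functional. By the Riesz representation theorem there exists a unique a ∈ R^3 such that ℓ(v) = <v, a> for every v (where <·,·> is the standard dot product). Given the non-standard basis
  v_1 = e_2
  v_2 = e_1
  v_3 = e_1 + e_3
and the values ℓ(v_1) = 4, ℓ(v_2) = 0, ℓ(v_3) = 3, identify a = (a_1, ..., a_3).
a = (0, 4, 3)

Write a = (a_1, ..., a_3) in the standard basis. For each basis vector v_i, ℓ(v_i) = <v_i, a> is a linear equation in the a_j's. Collect the n equations into a matrix system V a = ℓ, where row i of V is v_i (expressed in the standard basis). Since V is invertible (lower-triangular with 1s on the diagonal, up to permutation), solve by back-substitution:
  V =
[[0, 1, 0],
 [1, 0, 0],
 [1, 0, 1]]
  V a = (4, 0, 3)
Solving gives a = (0, 4, 3).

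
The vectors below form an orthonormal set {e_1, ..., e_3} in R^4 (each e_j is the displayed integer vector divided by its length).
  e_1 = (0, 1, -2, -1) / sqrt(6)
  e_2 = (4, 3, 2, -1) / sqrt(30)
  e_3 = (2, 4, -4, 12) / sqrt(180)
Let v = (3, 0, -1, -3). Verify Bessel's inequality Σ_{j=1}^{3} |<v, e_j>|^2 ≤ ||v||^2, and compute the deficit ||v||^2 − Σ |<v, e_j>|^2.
Σ |<v, e_j>|^2 = 122/9; ||v||^2 = 19; deficit = 49/9

Write each e_j = u_j / sqrt(<u_j, u_j>) where u_j is the displayed integer vector. Then <v, e_j> = <v, u_j> / sqrt(<u_j, u_j>), so |<v, e_j>|^2 = <v, u_j>^2 / <u_j, u_j>.
Coefficients: <v, e_1> = 5/sqrt(6), <v, e_2> = 13/sqrt(30), <v, e_3> = -26/sqrt(180).
Square and sum: Σ |<v, e_j>|^2 = 122/9.
Compute ||v||^2 = v·v = 19.
Deficit = 19 − 122/9 = 49/9 ≥ 0, confirming Bessel's inequality. (The deficit equals ||v − Σ <v,e_j> e_j||^2, the squared distance from v to span{e_j}.)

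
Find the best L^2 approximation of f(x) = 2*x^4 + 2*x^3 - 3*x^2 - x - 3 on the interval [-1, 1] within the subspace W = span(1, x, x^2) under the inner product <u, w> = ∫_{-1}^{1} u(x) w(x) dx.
g(x) = -9*x^2/7 + x/5 - 111/35

The best approximation g ∈ W is the orthogonal projection of f onto W. Writing g = a_0 + a_1 x + a_2 x^2, the coefficients solve the normal equations G · a = b where
  G_{ij} = <φ_i, φ_j> and b_i = <f, φ_i>, with φ_0 = 1, φ_1 = x, φ_2 = x^2.
G =
  [2, 0, 2/3]
  [0, 2/3, 0]
  [2/3, 0, 2/5],
b = (-36/5, 2/15, -92/35).
Solving gives a_0 = -111/35, a_1 = 1/5, a_2 = -9/7, so
  g(x) = -9*x^2/7 + x/5 - 111/35.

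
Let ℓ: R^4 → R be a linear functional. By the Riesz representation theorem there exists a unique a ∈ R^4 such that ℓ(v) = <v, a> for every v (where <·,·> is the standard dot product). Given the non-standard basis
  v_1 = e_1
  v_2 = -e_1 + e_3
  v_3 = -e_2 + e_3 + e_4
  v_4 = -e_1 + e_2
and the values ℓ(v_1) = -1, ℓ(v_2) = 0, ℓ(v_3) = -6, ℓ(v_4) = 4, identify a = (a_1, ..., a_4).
a = (-1, 3, -1, -2)

Write a = (a_1, ..., a_4) in the standard basis. For each basis vector v_i, ℓ(v_i) = <v_i, a> is a linear equation in the a_j's. Collect the n equations into a matrix system V a = ℓ, where row i of V is v_i (expressed in the standard basis). Since V is invertible (lower-triangular with 1s on the diagonal, up to permutation), solve by back-substitution:
  V =
[[1, 0, 0, 0],
 [-1, 0, 1, 0],
 [0, -1, 1, 1],
 [-1, 1, 0, 0]]
  V a = (-1, 0, -6, 4)
Solving gives a = (-1, 3, -1, -2).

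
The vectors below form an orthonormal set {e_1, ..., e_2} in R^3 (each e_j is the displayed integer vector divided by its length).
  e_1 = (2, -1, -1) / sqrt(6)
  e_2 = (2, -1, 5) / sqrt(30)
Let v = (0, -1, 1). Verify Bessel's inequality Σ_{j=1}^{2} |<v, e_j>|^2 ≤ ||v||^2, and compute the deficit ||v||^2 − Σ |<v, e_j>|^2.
Σ |<v, e_j>|^2 = 6/5; ||v||^2 = 2; deficit = 4/5

Write each e_j = u_j / sqrt(<u_j, u_j>) where u_j is the displayed integer vector. Then <v, e_j> = <v, u_j> / sqrt(<u_j, u_j>), so |<v, e_j>|^2 = <v, u_j>^2 / <u_j, u_j>.
Coefficients: <v, e_1> = 0/sqrt(6), <v, e_2> = 6/sqrt(30).
Square and sum: Σ |<v, e_j>|^2 = 6/5.
Compute ||v||^2 = v·v = 2.
Deficit = 2 − 6/5 = 4/5 ≥ 0, confirming Bessel's inequality. (The deficit equals ||v − Σ <v,e_j> e_j||^2, the squared distance from v to span{e_j}.)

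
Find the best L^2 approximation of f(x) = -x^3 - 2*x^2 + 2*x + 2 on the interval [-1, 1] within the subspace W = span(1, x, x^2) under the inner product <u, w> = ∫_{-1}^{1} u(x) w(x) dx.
g(x) = -2*x^2 + 7*x/5 + 2

The best approximation g ∈ W is the orthogonal projection of f onto W. Writing g = a_0 + a_1 x + a_2 x^2, the coefficients solve the normal equations G · a = b where
  G_{ij} = <φ_i, φ_j> and b_i = <f, φ_i>, with φ_0 = 1, φ_1 = x, φ_2 = x^2.
G =
  [2, 0, 2/3]
  [0, 2/3, 0]
  [2/3, 0, 2/5],
b = (8/3, 14/15, 8/15).
Solving gives a_0 = 2, a_1 = 7/5, a_2 = -2, so
  g(x) = -2*x^2 + 7*x/5 + 2.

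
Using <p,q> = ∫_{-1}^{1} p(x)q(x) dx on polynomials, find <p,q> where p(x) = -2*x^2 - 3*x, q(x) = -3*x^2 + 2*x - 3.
<p,q> = 12/5

Expand the product: p(x)·q(x) = 6*x^4 + 5*x^3 + 9*x.
∫_{-1}^{1} of each monomial x^k gives [2/(k+1) if k even, 0 if k odd]. Integrating term-by-term (or equivalently evaluating the antiderivative F(x) = 6*x^5/5 + 5*x^4/4 + 9*x^2/2 at the endpoints):
  F(1) − F(−1) = 139/20 − (91/20) = 12/5.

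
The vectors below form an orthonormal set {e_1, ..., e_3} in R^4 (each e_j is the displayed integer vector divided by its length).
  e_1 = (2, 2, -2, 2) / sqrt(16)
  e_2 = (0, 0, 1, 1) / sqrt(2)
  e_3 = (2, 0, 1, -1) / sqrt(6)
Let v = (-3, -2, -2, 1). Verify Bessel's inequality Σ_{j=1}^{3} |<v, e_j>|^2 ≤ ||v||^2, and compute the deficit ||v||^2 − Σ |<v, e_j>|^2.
Σ |<v, e_j>|^2 = 15; ||v||^2 = 18; deficit = 3

Write each e_j = u_j / sqrt(<u_j, u_j>) where u_j is the displayed integer vector. Then <v, e_j> = <v, u_j> / sqrt(<u_j, u_j>), so |<v, e_j>|^2 = <v, u_j>^2 / <u_j, u_j>.
Coefficients: <v, e_1> = -4/sqrt(16), <v, e_2> = -1/sqrt(2), <v, e_3> = -9/sqrt(6).
Square and sum: Σ |<v, e_j>|^2 = 15.
Compute ||v||^2 = v·v = 18.
Deficit = 18 − 15 = 3 ≥ 0, confirming Bessel's inequality. (The deficit equals ||v − Σ <v,e_j> e_j||^2, the squared distance from v to span{e_j}.)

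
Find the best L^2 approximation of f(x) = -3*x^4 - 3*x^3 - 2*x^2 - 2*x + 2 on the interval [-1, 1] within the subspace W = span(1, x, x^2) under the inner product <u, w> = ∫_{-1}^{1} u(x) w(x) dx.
g(x) = -32*x^2/7 - 19*x/5 + 79/35

The best approximation g ∈ W is the orthogonal projection of f onto W. Writing g = a_0 + a_1 x + a_2 x^2, the coefficients solve the normal equations G · a = b where
  G_{ij} = <φ_i, φ_j> and b_i = <f, φ_i>, with φ_0 = 1, φ_1 = x, φ_2 = x^2.
G =
  [2, 0, 2/3]
  [0, 2/3, 0]
  [2/3, 0, 2/5],
b = (22/15, -38/15, -34/105).
Solving gives a_0 = 79/35, a_1 = -19/5, a_2 = -32/7, so
  g(x) = -32*x^2/7 - 19*x/5 + 79/35.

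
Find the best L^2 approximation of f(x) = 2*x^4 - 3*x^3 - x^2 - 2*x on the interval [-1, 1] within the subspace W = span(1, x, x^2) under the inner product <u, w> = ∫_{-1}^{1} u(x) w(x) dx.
g(x) = 5*x^2/7 - 19*x/5 - 6/35

The best approximation g ∈ W is the orthogonal projection of f onto W. Writing g = a_0 + a_1 x + a_2 x^2, the coefficients solve the normal equations G · a = b where
  G_{ij} = <φ_i, φ_j> and b_i = <f, φ_i>, with φ_0 = 1, φ_1 = x, φ_2 = x^2.
G =
  [2, 0, 2/3]
  [0, 2/3, 0]
  [2/3, 0, 2/5],
b = (2/15, -38/15, 6/35).
Solving gives a_0 = -6/35, a_1 = -19/5, a_2 = 5/7, so
  g(x) = 5*x^2/7 - 19*x/5 - 6/35.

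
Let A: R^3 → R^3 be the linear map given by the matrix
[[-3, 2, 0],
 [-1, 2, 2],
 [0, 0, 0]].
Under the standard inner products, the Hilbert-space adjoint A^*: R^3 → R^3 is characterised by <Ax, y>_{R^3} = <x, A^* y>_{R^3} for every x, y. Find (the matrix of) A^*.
A^* = A^T =
[[-3, -1, 0],
 [2, 2, 0],
 [0, 2, 0]]

For real matrices with standard dot products, the defining identity <Ax, y> = <x, A^* y> gives (Ax)^T y = x^T (A^*) y, i.e. x^T A^T y = x^T (A^*) y. Since this holds for all x, y, we must have A^* = A^T. Therefore
A^* =
[[-3, -1, 0],
 [2, 2, 0],
 [0, 2, 0]].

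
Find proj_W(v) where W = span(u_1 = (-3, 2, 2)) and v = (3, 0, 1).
proj_W(v) = (21/17, -14/17, -14/17)

Set up U = [u_1 | ... | u_1] ∈ R^(3×1). The projector onto W = col(U) is P = U (U^T U)^(-1) U^T.
Compute U^T U =
  [17],
and U^T v = (-7).
Solve U^T U · c = U^T v for the coefficients: c = (-7/17). The projection is proj_W(v) = U c.
Check: (v - proj_W(v)) · u_1 = 0  (should be 0).
Result: proj_W(v) = (21/17, -14/17, -14/17).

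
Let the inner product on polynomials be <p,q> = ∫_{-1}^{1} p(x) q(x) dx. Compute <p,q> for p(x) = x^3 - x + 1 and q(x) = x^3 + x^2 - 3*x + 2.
<p,q> = 562/105

Expand the product: p(x)·q(x) = x^6 + x^5 - 4*x^4 + 2*x^3 + 4*x^2 - 5*x + 2.
∫_{-1}^{1} of each monomial x^k gives [2/(k+1) if k even, 0 if k odd]. Integrating term-by-term (or equivalently evaluating the antiderivative F(x) = x^7/7 + x^6/6 - 4*x^5/5 + x^4/2 + 4*x^3/3 - 5*x^2/2 + 2*x at the endpoints):
  F(1) − F(−1) = 59/70 − (-947/210) = 562/105.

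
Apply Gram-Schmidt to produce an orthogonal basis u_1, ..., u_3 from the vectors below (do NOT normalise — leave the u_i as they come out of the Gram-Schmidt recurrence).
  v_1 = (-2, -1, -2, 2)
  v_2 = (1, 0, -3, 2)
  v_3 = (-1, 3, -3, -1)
Orthogonal basis:
  u_1 = (-2, -1, -2, 2)
  u_2 = (29/13, 8/13, -23/13, 10/13)
  u_3 = (-92/59, 174/59, -102/59, -107/59)

Apply the Gram-Schmidt recurrence
  u_1 = v_1
  u_i = v_i − Σ_{j<i} ((v_i · u_j) / (u_j · u_j)) · u_j.

Step by step this gives:
  u_1 = (-2, -1, -2, 2)
  u_2 = (29/13, 8/13, -23/13, 10/13)
  u_3 = (-92/59, 174/59, -102/59, -107/59)

Orthogonality check:
  u_2 · u_1 = 0 (should be 0)
  u_3 · u_1 = 0 (should be 0)
  u_3 · u_2 = 0 (should be 0)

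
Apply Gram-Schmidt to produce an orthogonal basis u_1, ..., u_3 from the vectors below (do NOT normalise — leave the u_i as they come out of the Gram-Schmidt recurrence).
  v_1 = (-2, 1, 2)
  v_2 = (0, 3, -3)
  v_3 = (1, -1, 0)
Orthogonal basis:
  u_1 = (-2, 1, 2)
  u_2 = (-2/3, 10/3, -7/3)
  u_3 = (3/17, 2/17, 2/17)

Apply the Gram-Schmidt recurrence
  u_1 = v_1
  u_i = v_i − Σ_{j<i} ((v_i · u_j) / (u_j · u_j)) · u_j.

Step by step this gives:
  u_1 = (-2, 1, 2)
  u_2 = (-2/3, 10/3, -7/3)
  u_3 = (3/17, 2/17, 2/17)

Orthogonality check:
  u_2 · u_1 = 0 (should be 0)
  u_3 · u_1 = 0 (should be 0)
  u_3 · u_2 = 0 (should be 0)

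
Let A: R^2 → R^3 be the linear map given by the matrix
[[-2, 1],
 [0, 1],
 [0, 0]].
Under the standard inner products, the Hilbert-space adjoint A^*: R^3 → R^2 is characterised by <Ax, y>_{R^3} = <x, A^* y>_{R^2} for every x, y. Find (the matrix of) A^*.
A^* = A^T =
[[-2, 0, 0],
 [1, 1, 0]]

For real matrices with standard dot products, the defining identity <Ax, y> = <x, A^* y> gives (Ax)^T y = x^T (A^*) y, i.e. x^T A^T y = x^T (A^*) y. Since this holds for all x, y, we must have A^* = A^T. Therefore
A^* =
[[-2, 0, 0],
 [1, 1, 0]].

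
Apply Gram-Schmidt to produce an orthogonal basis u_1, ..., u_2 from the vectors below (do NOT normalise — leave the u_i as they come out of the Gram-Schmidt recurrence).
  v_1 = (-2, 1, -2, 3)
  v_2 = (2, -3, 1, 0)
Orthogonal basis:
  u_1 = (-2, 1, -2, 3)
  u_2 = (1, -5/2, 0, 3/2)

Apply the Gram-Schmidt recurrence
  u_1 = v_1
  u_i = v_i − Σ_{j<i} ((v_i · u_j) / (u_j · u_j)) · u_j.

Step by step this gives:
  u_1 = (-2, 1, -2, 3)
  u_2 = (1, -5/2, 0, 3/2)

Orthogonality check:
  u_2 · u_1 = 0 (should be 0)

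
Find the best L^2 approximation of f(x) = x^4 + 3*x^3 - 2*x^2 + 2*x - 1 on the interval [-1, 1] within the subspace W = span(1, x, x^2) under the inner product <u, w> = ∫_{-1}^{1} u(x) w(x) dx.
g(x) = -8*x^2/7 + 19*x/5 - 38/35

The best approximation g ∈ W is the orthogonal projection of f onto W. Writing g = a_0 + a_1 x + a_2 x^2, the coefficients solve the normal equations G · a = b where
  G_{ij} = <φ_i, φ_j> and b_i = <f, φ_i>, with φ_0 = 1, φ_1 = x, φ_2 = x^2.
G =
  [2, 0, 2/3]
  [0, 2/3, 0]
  [2/3, 0, 2/5],
b = (-44/15, 38/15, -124/105).
Solving gives a_0 = -38/35, a_1 = 19/5, a_2 = -8/7, so
  g(x) = -8*x^2/7 + 19*x/5 - 38/35.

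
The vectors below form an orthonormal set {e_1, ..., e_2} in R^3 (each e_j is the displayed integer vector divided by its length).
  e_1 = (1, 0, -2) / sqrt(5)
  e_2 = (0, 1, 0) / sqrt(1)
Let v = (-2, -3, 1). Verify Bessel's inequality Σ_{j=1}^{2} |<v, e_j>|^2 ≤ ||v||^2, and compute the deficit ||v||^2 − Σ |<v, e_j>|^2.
Σ |<v, e_j>|^2 = 61/5; ||v||^2 = 14; deficit = 9/5

Write each e_j = u_j / sqrt(<u_j, u_j>) where u_j is the displayed integer vector. Then <v, e_j> = <v, u_j> / sqrt(<u_j, u_j>), so |<v, e_j>|^2 = <v, u_j>^2 / <u_j, u_j>.
Coefficients: <v, e_1> = -4/sqrt(5), <v, e_2> = -3/sqrt(1).
Square and sum: Σ |<v, e_j>|^2 = 61/5.
Compute ||v||^2 = v·v = 14.
Deficit = 14 − 61/5 = 9/5 ≥ 0, confirming Bessel's inequality. (The deficit equals ||v − Σ <v,e_j> e_j||^2, the squared distance from v to span{e_j}.)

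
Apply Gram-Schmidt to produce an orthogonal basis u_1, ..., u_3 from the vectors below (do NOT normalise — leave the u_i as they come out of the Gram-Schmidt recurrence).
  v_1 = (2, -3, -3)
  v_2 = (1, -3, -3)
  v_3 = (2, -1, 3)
Orthogonal basis:
  u_1 = (2, -3, -3)
  u_2 = (-9/11, -3/11, -3/11)
  u_3 = (0, -2, 2)

Apply the Gram-Schmidt recurrence
  u_1 = v_1
  u_i = v_i − Σ_{j<i} ((v_i · u_j) / (u_j · u_j)) · u_j.

Step by step this gives:
  u_1 = (2, -3, -3)
  u_2 = (-9/11, -3/11, -3/11)
  u_3 = (0, -2, 2)

Orthogonality check:
  u_2 · u_1 = 0 (should be 0)
  u_3 · u_1 = 0 (should be 0)
  u_3 · u_2 = 0 (should be 0)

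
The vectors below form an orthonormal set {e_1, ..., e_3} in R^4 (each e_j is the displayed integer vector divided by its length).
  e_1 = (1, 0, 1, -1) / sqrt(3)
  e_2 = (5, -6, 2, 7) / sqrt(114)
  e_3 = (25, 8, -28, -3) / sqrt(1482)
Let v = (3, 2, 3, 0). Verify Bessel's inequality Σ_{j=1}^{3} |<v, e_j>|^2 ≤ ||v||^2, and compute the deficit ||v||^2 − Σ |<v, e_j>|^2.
Σ |<v, e_j>|^2 = 497/39; ||v||^2 = 22; deficit = 361/39

Write each e_j = u_j / sqrt(<u_j, u_j>) where u_j is the displayed integer vector. Then <v, e_j> = <v, u_j> / sqrt(<u_j, u_j>), so |<v, e_j>|^2 = <v, u_j>^2 / <u_j, u_j>.
Coefficients: <v, e_1> = 6/sqrt(3), <v, e_2> = 9/sqrt(114), <v, e_3> = 7/sqrt(1482).
Square and sum: Σ |<v, e_j>|^2 = 497/39.
Compute ||v||^2 = v·v = 22.
Deficit = 22 − 497/39 = 361/39 ≥ 0, confirming Bessel's inequality. (The deficit equals ||v − Σ <v,e_j> e_j||^2, the squared distance from v to span{e_j}.)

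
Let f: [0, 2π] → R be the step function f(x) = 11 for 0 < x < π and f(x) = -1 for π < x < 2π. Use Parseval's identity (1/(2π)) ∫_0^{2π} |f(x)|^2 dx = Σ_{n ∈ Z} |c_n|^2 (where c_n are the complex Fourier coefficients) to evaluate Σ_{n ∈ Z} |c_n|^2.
Σ |c_n|^2 = 61

Parseval equates the L^2 energy of f (normalised by 1/(2π)) with the ℓ^2 sum of its Fourier coefficients: (1/(2π)) ∫_0^{2π} |f|^2 = Σ |c_n|^2.
Compute the left side: (1/(2π)) [∫_0^π 11^2 dx + ∫_π^{2π} (-1)^2 dx] = (1/(2π)) · (121π + 1π) = (121 + 1)/2 = 61.
So Σ_{n ∈ Z} |c_n|^2 = 61.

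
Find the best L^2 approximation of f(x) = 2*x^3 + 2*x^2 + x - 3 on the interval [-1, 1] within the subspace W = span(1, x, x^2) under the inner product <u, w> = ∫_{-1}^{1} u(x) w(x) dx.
g(x) = 2*x^2 + 11*x/5 - 3

The best approximation g ∈ W is the orthogonal projection of f onto W. Writing g = a_0 + a_1 x + a_2 x^2, the coefficients solve the normal equations G · a = b where
  G_{ij} = <φ_i, φ_j> and b_i = <f, φ_i>, with φ_0 = 1, φ_1 = x, φ_2 = x^2.
G =
  [2, 0, 2/3]
  [0, 2/3, 0]
  [2/3, 0, 2/5],
b = (-14/3, 22/15, -6/5).
Solving gives a_0 = -3, a_1 = 11/5, a_2 = 2, so
  g(x) = 2*x^2 + 11*x/5 - 3.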